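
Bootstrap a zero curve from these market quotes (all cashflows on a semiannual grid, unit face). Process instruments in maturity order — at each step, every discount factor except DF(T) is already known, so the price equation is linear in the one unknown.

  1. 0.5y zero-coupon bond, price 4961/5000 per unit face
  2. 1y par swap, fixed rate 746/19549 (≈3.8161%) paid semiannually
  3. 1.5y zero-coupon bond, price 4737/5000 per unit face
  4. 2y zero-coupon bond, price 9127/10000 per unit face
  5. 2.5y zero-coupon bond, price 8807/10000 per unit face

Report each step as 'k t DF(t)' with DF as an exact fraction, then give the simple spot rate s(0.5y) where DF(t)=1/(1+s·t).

step 1 [0.5y] zero: DF = P = 4961/5000 ≈ 0.992200
step 2 [1y] swap r/2=373/19549: DF=(1 − 373/19549·(0.992200))/(1+373/19549) = 9627/10000 ≈ 0.962700
step 3 [1.5y] zero: DF = P = 4737/5000 ≈ 0.947400
step 4 [2y] zero: DF = P = 9127/10000 ≈ 0.912700
step 5 [2.5y] zero: DF = P = 8807/10000 ≈ 0.880700

1 1/2 4961/5000
2 1 9627/10000
3 3/2 4737/5000
4 2 9127/10000
5 5/2 8807/10000
s(0.5y) = (1/(4961/5000) − 1)/(1/2) = 78/4961 ≈ 1.5723%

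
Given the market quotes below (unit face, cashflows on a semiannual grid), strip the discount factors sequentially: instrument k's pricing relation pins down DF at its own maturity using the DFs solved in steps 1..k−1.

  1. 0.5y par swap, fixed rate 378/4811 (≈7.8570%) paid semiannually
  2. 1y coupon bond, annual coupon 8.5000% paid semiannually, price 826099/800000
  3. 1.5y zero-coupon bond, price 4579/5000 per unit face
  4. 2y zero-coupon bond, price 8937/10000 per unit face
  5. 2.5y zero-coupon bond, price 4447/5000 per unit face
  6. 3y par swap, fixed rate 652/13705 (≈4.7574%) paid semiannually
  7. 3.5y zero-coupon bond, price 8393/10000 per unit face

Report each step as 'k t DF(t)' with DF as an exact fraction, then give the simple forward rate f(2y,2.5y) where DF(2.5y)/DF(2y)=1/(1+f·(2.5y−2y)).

step 1 [0.5y] swap r/2=189/4811: DF=(1 − 189/4811·(0))/(1+189/4811) = 4811/5000 ≈ 0.962200
step 2 [1y] bond c/2=17/400: DF=(826099/800000 − 17/400·(0.962200))/(1+17/400) = 9513/10000 ≈ 0.951300
step 3 [1.5y] zero: DF = P = 4579/5000 ≈ 0.915800
step 4 [2y] zero: DF = P = 8937/10000 ≈ 0.893700
step 5 [2.5y] zero: DF = P = 4447/5000 ≈ 0.889400
step 6 [3y] swap r/2=326/13705: DF=(1 − 326/13705·(0.962200+0.951300+0.915800+0.893700+0.889400))/(1+326/13705) = 1087/1250 ≈ 0.869600
step 7 [3.5y] zero: DF = P = 8393/10000 ≈ 0.839300

1 1/2 4811/5000
2 1 9513/10000
3 3/2 4579/5000
4 2 8937/10000
5 5/2 4447/5000
6 3 1087/1250
7 7/2 8393/10000
f(2y,2.5y) = ((8937/10000)/(4447/5000) − 1)/(1/2) = 43/4447 ≈ 0.9669%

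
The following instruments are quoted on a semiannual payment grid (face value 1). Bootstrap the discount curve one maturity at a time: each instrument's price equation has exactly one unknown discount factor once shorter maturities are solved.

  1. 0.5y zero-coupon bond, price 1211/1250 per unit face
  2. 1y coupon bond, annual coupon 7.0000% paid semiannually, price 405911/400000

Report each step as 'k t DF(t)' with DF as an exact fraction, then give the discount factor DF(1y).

1 1/2 1211/1250
2 1 9477/10000
DF(1y) = 9477/10000 ≈ 0.947700

step 1 [0.5y] zero: DF = P = 1211/1250 ≈ 0.968800
step 2 [1y] bond c/2=7/200: DF=(405911/400000 − 7/200·(0.968800))/(1+7/200) = 9477/10000 ≈ 0.947700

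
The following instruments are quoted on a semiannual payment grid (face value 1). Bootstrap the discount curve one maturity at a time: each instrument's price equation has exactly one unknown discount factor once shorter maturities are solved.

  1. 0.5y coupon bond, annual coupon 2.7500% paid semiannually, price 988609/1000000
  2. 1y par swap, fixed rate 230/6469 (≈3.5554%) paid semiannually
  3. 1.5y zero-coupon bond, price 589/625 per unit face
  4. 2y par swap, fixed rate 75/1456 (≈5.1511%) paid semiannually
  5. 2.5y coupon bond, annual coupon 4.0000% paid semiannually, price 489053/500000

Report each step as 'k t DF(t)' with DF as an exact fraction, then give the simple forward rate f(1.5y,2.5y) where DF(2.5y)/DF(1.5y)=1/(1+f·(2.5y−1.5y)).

1 1/2 1219/1250
2 1 1931/2000
3 3/2 589/625
4 2 361/400
5 5/2 8847/10000
f(1.5y,2.5y) = ((589/625)/(8847/10000) − 1)/(1) = 577/8847 ≈ 6.5220%

step 1 [0.5y] bond c/2=11/800: DF=(988609/1000000 − 11/800·(0))/(1+11/800) = 1219/1250 ≈ 0.975200
step 2 [1y] swap r/2=115/6469: DF=(1 − 115/6469·(0.975200))/(1+115/6469) = 1931/2000 ≈ 0.965500
step 3 [1.5y] zero: DF = P = 589/625 ≈ 0.942400
step 4 [2y] swap r/2=75/2912: DF=(1 − 75/2912·(0.975200+0.965500+0.942400))/(1+75/2912) = 361/400 ≈ 0.902500
step 5 [2.5y] bond c/2=1/50: DF=(489053/500000 − 1/50·(0.975200+0.965500+0.942400+0.902500))/(1+1/50) = 8847/10000 ≈ 0.884700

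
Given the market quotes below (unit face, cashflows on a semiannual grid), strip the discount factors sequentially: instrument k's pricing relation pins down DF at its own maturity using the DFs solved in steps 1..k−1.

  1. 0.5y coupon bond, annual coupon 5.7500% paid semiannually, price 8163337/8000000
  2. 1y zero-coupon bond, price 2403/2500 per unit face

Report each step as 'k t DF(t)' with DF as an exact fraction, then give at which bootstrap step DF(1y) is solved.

1 1/2 9919/10000
2 1 2403/2500
DF(1y) is solved at step 2

step 1 [0.5y] bond c/2=23/800: DF=(8163337/8000000 − 23/800·(0))/(1+23/800) = 9919/10000 ≈ 0.991900
step 2 [1y] zero: DF = P = 2403/2500 ≈ 0.961200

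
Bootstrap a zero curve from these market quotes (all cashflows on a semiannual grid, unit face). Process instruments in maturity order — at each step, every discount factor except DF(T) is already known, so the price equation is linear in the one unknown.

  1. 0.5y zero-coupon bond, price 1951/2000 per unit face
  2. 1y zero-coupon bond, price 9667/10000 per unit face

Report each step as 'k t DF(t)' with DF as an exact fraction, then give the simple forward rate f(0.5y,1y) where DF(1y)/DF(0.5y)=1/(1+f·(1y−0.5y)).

step 1 [0.5y] zero: DF = P = 1951/2000 ≈ 0.975500
step 2 [1y] zero: DF = P = 9667/10000 ≈ 0.966700

1 1/2 1951/2000
2 1 9667/10000
f(0.5y,1y) = ((1951/2000)/(9667/10000) − 1)/(1/2) = 176/9667 ≈ 1.8206%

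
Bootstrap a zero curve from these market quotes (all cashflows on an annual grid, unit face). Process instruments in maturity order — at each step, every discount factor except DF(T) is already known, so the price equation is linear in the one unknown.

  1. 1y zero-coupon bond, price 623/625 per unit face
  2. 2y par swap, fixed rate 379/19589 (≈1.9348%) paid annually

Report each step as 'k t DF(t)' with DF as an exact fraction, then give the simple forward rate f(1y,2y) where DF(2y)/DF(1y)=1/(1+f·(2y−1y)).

step 1 [1y] zero: DF = P = 623/625 ≈ 0.996800
step 2 [2y] swap r/1=379/19589: DF=(1 − 379/19589·(0.996800))/(1+379/19589) = 9621/10000 ≈ 0.962100

1 1 623/625
2 2 9621/10000
f(1y,2y) = ((623/625)/(9621/10000) − 1)/(1) = 347/9621 ≈ 3.6067%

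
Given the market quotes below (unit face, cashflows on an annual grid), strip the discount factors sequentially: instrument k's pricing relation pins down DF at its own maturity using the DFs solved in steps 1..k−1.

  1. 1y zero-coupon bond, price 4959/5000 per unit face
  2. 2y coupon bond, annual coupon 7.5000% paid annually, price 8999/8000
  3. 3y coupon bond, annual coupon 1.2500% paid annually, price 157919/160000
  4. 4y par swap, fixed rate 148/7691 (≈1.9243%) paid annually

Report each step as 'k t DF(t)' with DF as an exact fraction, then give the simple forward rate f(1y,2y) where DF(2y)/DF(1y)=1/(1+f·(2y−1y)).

1 1 4959/5000
2 2 2443/2500
3 3 1901/2000
4 4 463/500
f(1y,2y) = ((4959/5000)/(2443/2500) − 1)/(1) = 73/4886 ≈ 1.4941%

step 1 [1y] zero: DF = P = 4959/5000 ≈ 0.991800
step 2 [2y] bond c/1=3/40: DF=(8999/8000 − 3/40·(0.991800))/(1+3/40) = 2443/2500 ≈ 0.977200
step 3 [3y] bond c/1=1/80: DF=(157919/160000 − 1/80·(0.991800+0.977200))/(1+1/80) = 1901/2000 ≈ 0.950500
step 4 [4y] swap r/1=148/7691: DF=(1 − 148/7691·(0.991800+0.977200+0.950500))/(1+148/7691) = 463/500 ≈ 0.926000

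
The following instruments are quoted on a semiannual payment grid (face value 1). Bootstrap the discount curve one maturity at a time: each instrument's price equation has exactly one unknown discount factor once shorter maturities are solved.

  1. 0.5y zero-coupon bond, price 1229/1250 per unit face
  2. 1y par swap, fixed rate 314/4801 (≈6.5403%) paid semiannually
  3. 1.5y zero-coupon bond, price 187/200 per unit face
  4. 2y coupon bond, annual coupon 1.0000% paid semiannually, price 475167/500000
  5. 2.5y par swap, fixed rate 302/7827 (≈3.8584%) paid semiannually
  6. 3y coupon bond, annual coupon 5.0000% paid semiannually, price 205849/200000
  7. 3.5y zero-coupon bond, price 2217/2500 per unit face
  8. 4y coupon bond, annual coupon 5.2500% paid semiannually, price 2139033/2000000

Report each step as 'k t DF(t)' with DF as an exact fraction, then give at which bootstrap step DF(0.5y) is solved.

1 1/2 1229/1250
2 1 2343/2500
3 3/2 187/200
4 2 4657/5000
5 5/2 4547/5000
6 3 556/625
7 7/2 2217/2500
8 4 4383/5000
DF(0.5y) is solved at step 1

step 1 [0.5y] zero: DF = P = 1229/1250 ≈ 0.983200
step 2 [1y] swap r/2=157/4801: DF=(1 − 157/4801·(0.983200))/(1+157/4801) = 2343/2500 ≈ 0.937200
step 3 [1.5y] zero: DF = P = 187/200 ≈ 0.935000
step 4 [2y] bond c/2=1/200: DF=(475167/500000 − 1/200·(0.983200+0.937200+0.935000))/(1+1/200) = 4657/5000 ≈ 0.931400
step 5 [2.5y] swap r/2=151/7827: DF=(1 − 151/7827·(0.983200+0.937200+0.935000+0.931400))/(1+151/7827) = 4547/5000 ≈ 0.909400
step 6 [3y] bond c/2=1/40: DF=(205849/200000 − 1/40·(0.983200+0.937200+0.935000+0.931400+0.909400))/(1+1/40) = 556/625 ≈ 0.889600
step 7 [3.5y] zero: DF = P = 2217/2500 ≈ 0.886800
step 8 [4y] bond c/2=21/800: DF=(2139033/2000000 − 21/800·(0.983200+0.937200+0.935000+0.931400+0.909400+0.889600+0.886800))/(1+21/800) = 4383/5000 ≈ 0.876600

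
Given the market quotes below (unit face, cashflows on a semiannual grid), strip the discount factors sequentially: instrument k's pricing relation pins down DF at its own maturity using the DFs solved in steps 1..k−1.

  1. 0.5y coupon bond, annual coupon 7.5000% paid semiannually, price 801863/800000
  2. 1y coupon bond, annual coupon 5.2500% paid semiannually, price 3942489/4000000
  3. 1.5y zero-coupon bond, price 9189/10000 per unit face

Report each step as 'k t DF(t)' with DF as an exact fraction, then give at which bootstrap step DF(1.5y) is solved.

step 1 [0.5y] bond c/2=3/80: DF=(801863/800000 − 3/80·(0))/(1+3/80) = 9661/10000 ≈ 0.966100
step 2 [1y] bond c/2=21/800: DF=(3942489/4000000 − 21/800·(0.966100))/(1+21/800) = 9357/10000 ≈ 0.935700
step 3 [1.5y] zero: DF = P = 9189/10000 ≈ 0.918900

1 1/2 9661/10000
2 1 9357/10000
3 3/2 9189/10000
DF(1.5y) is solved at step 3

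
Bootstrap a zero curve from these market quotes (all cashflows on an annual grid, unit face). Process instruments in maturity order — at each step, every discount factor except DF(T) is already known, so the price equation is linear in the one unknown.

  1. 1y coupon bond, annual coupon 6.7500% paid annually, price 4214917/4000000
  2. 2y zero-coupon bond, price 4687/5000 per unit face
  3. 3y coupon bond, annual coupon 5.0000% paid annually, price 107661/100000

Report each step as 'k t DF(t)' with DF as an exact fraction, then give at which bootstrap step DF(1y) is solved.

1 1 9871/10000
2 2 4687/5000
3 3 9337/10000
DF(1y) is solved at step 1

step 1 [1y] bond c/1=27/400: DF=(4214917/4000000 − 27/400·(0))/(1+27/400) = 9871/10000 ≈ 0.987100
step 2 [2y] zero: DF = P = 4687/5000 ≈ 0.937400
step 3 [3y] bond c/1=1/20: DF=(107661/100000 − 1/20·(0.987100+0.937400))/(1+1/20) = 9337/10000 ≈ 0.933700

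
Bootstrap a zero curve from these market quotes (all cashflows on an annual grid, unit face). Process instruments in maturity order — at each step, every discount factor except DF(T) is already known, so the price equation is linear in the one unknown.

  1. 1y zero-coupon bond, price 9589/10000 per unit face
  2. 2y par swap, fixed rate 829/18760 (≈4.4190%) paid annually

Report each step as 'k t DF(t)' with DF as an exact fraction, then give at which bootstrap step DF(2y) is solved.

step 1 [1y] zero: DF = P = 9589/10000 ≈ 0.958900
step 2 [2y] swap r/1=829/18760: DF=(1 − 829/18760·(0.958900))/(1+829/18760) = 9171/10000 ≈ 0.917100

1 1 9589/10000
2 2 9171/10000
DF(2y) is solved at step 2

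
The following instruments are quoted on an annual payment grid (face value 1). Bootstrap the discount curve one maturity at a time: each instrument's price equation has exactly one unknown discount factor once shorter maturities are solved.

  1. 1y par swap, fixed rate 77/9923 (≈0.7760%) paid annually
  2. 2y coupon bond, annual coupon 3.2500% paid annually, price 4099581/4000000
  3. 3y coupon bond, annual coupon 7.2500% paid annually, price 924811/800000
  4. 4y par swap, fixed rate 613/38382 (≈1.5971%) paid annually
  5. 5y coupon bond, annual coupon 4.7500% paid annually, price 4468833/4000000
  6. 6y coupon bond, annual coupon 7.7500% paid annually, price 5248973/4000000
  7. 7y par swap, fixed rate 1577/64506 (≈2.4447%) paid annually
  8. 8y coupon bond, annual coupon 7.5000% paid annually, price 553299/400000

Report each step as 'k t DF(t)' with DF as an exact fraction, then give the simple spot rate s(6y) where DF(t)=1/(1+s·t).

step 1 [1y] swap r/1=77/9923: DF=(1 − 77/9923·(0))/(1+77/9923) = 9923/10000 ≈ 0.992300
step 2 [2y] bond c/1=13/400: DF=(4099581/4000000 − 13/400·(0.992300))/(1+13/400) = 4807/5000 ≈ 0.961400
step 3 [3y] bond c/1=29/400: DF=(924811/800000 − 29/400·(0.992300+0.961400))/(1+29/400) = 4729/5000 ≈ 0.945800
step 4 [4y] swap r/1=613/38382: DF=(1 − 613/38382·(0.992300+0.961400+0.945800))/(1+613/38382) = 9387/10000 ≈ 0.938700
step 5 [5y] bond c/1=19/400: DF=(4468833/4000000 − 19/400·(0.992300+0.961400+0.945800+0.938700))/(1+19/400) = 357/400 ≈ 0.892500
step 6 [6y] bond c/1=31/400: DF=(5248973/4000000 − 31/400·(0.992300+0.961400+0.945800+0.938700+0.892500))/(1+31/400) = 1097/1250 ≈ 0.877600
step 7 [7y] swap r/1=1577/64506: DF=(1 − 1577/64506·(0.992300+0.961400+0.945800+0.938700+0.892500+0.877600))/(1+1577/64506) = 8423/10000 ≈ 0.842300
step 8 [8y] bond c/1=3/40: DF=(553299/400000 − 3/40·(0.992300+0.961400+0.945800+0.938700+0.892500+0.877600+0.842300))/(1+3/40) = 8367/10000 ≈ 0.836700

1 1 9923/10000
2 2 4807/5000
3 3 4729/5000
4 4 9387/10000
5 5 357/400
6 6 1097/1250
7 7 8423/10000
8 8 8367/10000
s(6y) = (1/(1097/1250) − 1)/(6) = 51/2194 ≈ 2.3245%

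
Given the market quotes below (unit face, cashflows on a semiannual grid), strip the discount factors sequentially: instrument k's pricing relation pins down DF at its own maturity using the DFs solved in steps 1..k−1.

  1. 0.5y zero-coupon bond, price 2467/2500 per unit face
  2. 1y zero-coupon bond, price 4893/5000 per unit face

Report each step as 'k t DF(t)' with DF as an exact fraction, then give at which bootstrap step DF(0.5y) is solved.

1 1/2 2467/2500
2 1 4893/5000
DF(0.5y) is solved at step 1

step 1 [0.5y] zero: DF = P = 2467/2500 ≈ 0.986800
step 2 [1y] zero: DF = P = 4893/5000 ≈ 0.978600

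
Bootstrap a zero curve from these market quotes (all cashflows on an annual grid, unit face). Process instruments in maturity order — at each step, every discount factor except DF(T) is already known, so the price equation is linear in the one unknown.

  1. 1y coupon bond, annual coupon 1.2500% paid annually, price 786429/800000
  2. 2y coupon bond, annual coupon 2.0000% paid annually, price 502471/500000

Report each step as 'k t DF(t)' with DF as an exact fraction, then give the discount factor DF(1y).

1 1 9709/10000
2 2 4831/5000
DF(1y) = 9709/10000 ≈ 0.970900

step 1 [1y] bond c/1=1/80: DF=(786429/800000 − 1/80·(0))/(1+1/80) = 9709/10000 ≈ 0.970900
step 2 [2y] bond c/1=1/50: DF=(502471/500000 − 1/50·(0.970900))/(1+1/50) = 4831/5000 ≈ 0.966200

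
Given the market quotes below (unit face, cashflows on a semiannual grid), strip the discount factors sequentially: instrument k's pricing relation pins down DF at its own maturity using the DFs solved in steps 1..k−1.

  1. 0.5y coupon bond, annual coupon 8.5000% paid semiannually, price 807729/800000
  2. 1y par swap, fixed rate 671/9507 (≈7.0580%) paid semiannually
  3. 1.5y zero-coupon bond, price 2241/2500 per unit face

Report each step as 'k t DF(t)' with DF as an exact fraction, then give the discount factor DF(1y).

1 1/2 1937/2000
2 1 9329/10000
3 3/2 2241/2500
DF(1y) = 9329/10000 ≈ 0.932900

step 1 [0.5y] bond c/2=17/400: DF=(807729/800000 − 17/400·(0))/(1+17/400) = 1937/2000 ≈ 0.968500
step 2 [1y] swap r/2=671/19014: DF=(1 − 671/19014·(0.968500))/(1+671/19014) = 9329/10000 ≈ 0.932900
step 3 [1.5y] zero: DF = P = 2241/2500 ≈ 0.896400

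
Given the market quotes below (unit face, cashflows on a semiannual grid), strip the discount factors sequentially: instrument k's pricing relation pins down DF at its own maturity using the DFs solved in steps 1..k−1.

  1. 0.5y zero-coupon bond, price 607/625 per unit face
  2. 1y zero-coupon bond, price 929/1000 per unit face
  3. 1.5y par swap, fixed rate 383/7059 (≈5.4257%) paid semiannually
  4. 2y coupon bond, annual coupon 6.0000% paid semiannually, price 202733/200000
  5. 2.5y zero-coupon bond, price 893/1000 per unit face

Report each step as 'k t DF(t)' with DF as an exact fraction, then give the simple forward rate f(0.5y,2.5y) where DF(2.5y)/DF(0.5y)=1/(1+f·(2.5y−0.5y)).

1 1/2 607/625
2 1 929/1000
3 3/2 4617/5000
4 2 9019/10000
5 5/2 893/1000
f(0.5y,2.5y) = ((607/625)/(893/1000) − 1)/(2) = 391/8930 ≈ 4.3785%

step 1 [0.5y] zero: DF = P = 607/625 ≈ 0.971200
step 2 [1y] zero: DF = P = 929/1000 ≈ 0.929000
step 3 [1.5y] swap r/2=383/14118: DF=(1 − 383/14118·(0.971200+0.929000))/(1+383/14118) = 4617/5000 ≈ 0.923400
step 4 [2y] bond c/2=3/100: DF=(202733/200000 − 3/100·(0.971200+0.929000+0.923400))/(1+3/100) = 9019/10000 ≈ 0.901900
step 5 [2.5y] zero: DF = P = 893/1000 ≈ 0.893000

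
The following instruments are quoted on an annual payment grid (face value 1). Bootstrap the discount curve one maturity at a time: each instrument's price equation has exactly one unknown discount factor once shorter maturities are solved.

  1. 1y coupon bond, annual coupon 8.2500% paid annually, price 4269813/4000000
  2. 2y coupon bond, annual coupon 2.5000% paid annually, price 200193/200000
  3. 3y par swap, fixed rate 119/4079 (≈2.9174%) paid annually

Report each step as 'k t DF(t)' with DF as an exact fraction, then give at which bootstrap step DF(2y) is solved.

1 1 9861/10000
2 2 381/400
3 3 9167/10000
DF(2y) is solved at step 2

step 1 [1y] bond c/1=33/400: DF=(4269813/4000000 − 33/400·(0))/(1+33/400) = 9861/10000 ≈ 0.986100
step 2 [2y] bond c/1=1/40: DF=(200193/200000 − 1/40·(0.986100))/(1+1/40) = 381/400 ≈ 0.952500
step 3 [3y] swap r/1=119/4079: DF=(1 − 119/4079·(0.986100+0.952500))/(1+119/4079) = 9167/10000 ≈ 0.916700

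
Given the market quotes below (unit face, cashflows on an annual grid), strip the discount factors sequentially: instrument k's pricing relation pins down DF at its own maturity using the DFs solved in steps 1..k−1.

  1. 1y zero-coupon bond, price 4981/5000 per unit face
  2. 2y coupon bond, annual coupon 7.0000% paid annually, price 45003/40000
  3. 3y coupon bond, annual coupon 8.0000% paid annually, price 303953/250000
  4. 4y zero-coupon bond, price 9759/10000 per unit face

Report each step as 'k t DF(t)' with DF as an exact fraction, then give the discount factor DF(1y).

step 1 [1y] zero: DF = P = 4981/5000 ≈ 0.996200
step 2 [2y] bond c/1=7/100: DF=(45003/40000 − 7/100·(0.996200))/(1+7/100) = 9863/10000 ≈ 0.986300
step 3 [3y] bond c/1=2/25: DF=(303953/250000 − 2/25·(0.996200+0.986300))/(1+2/25) = 9789/10000 ≈ 0.978900
step 4 [4y] zero: DF = P = 9759/10000 ≈ 0.975900

1 1 4981/5000
2 2 9863/10000
3 3 9789/10000
4 4 9759/10000
DF(1y) = 4981/5000 ≈ 0.996200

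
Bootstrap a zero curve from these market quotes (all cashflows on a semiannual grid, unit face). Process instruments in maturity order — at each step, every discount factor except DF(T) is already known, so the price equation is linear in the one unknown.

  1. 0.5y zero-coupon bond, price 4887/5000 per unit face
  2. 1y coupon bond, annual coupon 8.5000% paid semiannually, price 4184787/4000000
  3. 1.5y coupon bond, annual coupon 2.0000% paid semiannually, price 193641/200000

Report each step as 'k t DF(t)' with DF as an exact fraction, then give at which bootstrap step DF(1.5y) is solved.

1 1/2 4887/5000
2 1 9637/10000
3 3/2 4697/5000
DF(1.5y) is solved at step 3

step 1 [0.5y] zero: DF = P = 4887/5000 ≈ 0.977400
step 2 [1y] bond c/2=17/400: DF=(4184787/4000000 − 17/400·(0.977400))/(1+17/400) = 9637/10000 ≈ 0.963700
step 3 [1.5y] bond c/2=1/100: DF=(193641/200000 − 1/100·(0.977400+0.963700))/(1+1/100) = 4697/5000 ≈ 0.939400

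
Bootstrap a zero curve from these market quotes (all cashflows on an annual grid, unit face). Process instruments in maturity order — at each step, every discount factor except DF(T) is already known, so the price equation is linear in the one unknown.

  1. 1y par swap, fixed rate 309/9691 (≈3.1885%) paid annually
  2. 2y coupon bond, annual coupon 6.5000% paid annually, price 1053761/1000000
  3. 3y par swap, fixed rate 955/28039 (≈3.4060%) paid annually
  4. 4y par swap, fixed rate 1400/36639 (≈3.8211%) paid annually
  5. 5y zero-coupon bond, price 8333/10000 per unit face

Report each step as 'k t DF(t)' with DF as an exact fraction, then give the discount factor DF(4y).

1 1 9691/10000
2 2 9303/10000
3 3 1809/2000
4 4 43/50
5 5 8333/10000
DF(4y) = 43/50 ≈ 0.860000

step 1 [1y] swap r/1=309/9691: DF=(1 − 309/9691·(0))/(1+309/9691) = 9691/10000 ≈ 0.969100
step 2 [2y] bond c/1=13/200: DF=(1053761/1000000 − 13/200·(0.969100))/(1+13/200) = 9303/10000 ≈ 0.930300
step 3 [3y] swap r/1=955/28039: DF=(1 − 955/28039·(0.969100+0.930300))/(1+955/28039) = 1809/2000 ≈ 0.904500
step 4 [4y] swap r/1=1400/36639: DF=(1 − 1400/36639·(0.969100+0.930300+0.904500))/(1+1400/36639) = 43/50 ≈ 0.860000
step 5 [5y] zero: DF = P = 8333/10000 ≈ 0.833300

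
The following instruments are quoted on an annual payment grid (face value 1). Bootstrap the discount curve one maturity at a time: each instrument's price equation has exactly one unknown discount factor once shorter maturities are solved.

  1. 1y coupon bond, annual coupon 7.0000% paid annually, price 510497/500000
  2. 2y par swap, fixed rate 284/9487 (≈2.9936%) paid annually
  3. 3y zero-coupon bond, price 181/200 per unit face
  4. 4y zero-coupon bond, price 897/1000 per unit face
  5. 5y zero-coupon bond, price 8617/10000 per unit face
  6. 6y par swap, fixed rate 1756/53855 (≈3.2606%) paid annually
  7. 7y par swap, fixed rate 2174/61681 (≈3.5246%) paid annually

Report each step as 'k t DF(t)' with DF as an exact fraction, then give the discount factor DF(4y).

1 1 4771/5000
2 2 1179/1250
3 3 181/200
4 4 897/1000
5 5 8617/10000
6 6 2061/2500
7 7 3913/5000
DF(4y) = 897/1000 ≈ 0.897000

step 1 [1y] bond c/1=7/100: DF=(510497/500000 − 7/100·(0))/(1+7/100) = 4771/5000 ≈ 0.954200
step 2 [2y] swap r/1=284/9487: DF=(1 − 284/9487·(0.954200))/(1+284/9487) = 1179/1250 ≈ 0.943200
step 3 [3y] zero: DF = P = 181/200 ≈ 0.905000
step 4 [4y] zero: DF = P = 897/1000 ≈ 0.897000
step 5 [5y] zero: DF = P = 8617/10000 ≈ 0.861700
step 6 [6y] swap r/1=1756/53855: DF=(1 − 1756/53855·(0.954200+0.943200+0.905000+0.897000+0.861700))/(1+1756/53855) = 2061/2500 ≈ 0.824400
step 7 [7y] swap r/1=2174/61681: DF=(1 − 2174/61681·(0.954200+0.943200+0.905000+0.897000+0.861700+0.824400))/(1+2174/61681) = 3913/5000 ≈ 0.782600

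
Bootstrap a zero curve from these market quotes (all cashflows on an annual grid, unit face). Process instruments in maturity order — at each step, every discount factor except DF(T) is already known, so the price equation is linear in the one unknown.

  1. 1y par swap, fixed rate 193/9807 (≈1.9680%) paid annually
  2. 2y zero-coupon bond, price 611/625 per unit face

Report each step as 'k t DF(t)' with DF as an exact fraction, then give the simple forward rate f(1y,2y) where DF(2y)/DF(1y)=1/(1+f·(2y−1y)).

step 1 [1y] swap r/1=193/9807: DF=(1 − 193/9807·(0))/(1+193/9807) = 9807/10000 ≈ 0.980700
step 2 [2y] zero: DF = P = 611/625 ≈ 0.977600

1 1 9807/10000
2 2 611/625
f(1y,2y) = ((9807/10000)/(611/625) − 1)/(1) = 31/9776 ≈ 0.3171%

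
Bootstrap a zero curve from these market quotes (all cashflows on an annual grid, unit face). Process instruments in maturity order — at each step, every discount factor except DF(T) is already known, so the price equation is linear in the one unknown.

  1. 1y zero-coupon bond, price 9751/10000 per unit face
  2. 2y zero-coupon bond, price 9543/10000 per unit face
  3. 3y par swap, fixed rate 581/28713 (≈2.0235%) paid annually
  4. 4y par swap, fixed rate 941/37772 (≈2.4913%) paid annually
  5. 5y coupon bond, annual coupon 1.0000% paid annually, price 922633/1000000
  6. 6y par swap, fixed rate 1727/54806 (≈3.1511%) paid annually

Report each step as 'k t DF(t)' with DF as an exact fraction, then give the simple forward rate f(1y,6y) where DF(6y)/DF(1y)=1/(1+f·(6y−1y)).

step 1 [1y] zero: DF = P = 9751/10000 ≈ 0.975100
step 2 [2y] zero: DF = P = 9543/10000 ≈ 0.954300
step 3 [3y] swap r/1=581/28713: DF=(1 − 581/28713·(0.975100+0.954300))/(1+581/28713) = 9419/10000 ≈ 0.941900
step 4 [4y] swap r/1=941/37772: DF=(1 − 941/37772·(0.975100+0.954300+0.941900))/(1+941/37772) = 9059/10000 ≈ 0.905900
step 5 [5y] bond c/1=1/100: DF=(922633/1000000 − 1/100·(0.975100+0.954300+0.941900+0.905900))/(1+1/100) = 8761/10000 ≈ 0.876100
step 6 [6y] swap r/1=1727/54806: DF=(1 − 1727/54806·(0.975100+0.954300+0.941900+0.905900+0.876100))/(1+1727/54806) = 8273/10000 ≈ 0.827300

1 1 9751/10000
2 2 9543/10000
3 3 9419/10000
4 4 9059/10000
5 5 8761/10000
6 6 8273/10000
f(1y,6y) = ((9751/10000)/(8273/10000) − 1)/(5) = 1478/41365 ≈ 3.5731%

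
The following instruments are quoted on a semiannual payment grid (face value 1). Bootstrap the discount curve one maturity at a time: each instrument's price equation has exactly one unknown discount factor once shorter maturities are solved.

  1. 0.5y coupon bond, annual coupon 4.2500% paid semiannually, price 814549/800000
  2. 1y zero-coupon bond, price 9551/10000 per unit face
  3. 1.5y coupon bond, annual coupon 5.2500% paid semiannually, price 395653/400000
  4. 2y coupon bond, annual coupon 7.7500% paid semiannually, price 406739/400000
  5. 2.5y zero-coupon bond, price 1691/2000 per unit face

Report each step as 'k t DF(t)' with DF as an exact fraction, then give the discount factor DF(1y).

step 1 [0.5y] bond c/2=17/800: DF=(814549/800000 − 17/800·(0))/(1+17/800) = 997/1000 ≈ 0.997000
step 2 [1y] zero: DF = P = 9551/10000 ≈ 0.955100
step 3 [1.5y] bond c/2=21/800: DF=(395653/400000 − 21/800·(0.997000+0.955100))/(1+21/800) = 9139/10000 ≈ 0.913900
step 4 [2y] bond c/2=31/800: DF=(406739/400000 − 31/800·(0.997000+0.955100+0.913900))/(1+31/800) = 109/125 ≈ 0.872000
step 5 [2.5y] zero: DF = P = 1691/2000 ≈ 0.845500

1 1/2 997/1000
2 1 9551/10000
3 3/2 9139/10000
4 2 109/125
5 5/2 1691/2000
DF(1y) = 9551/10000 ≈ 0.955100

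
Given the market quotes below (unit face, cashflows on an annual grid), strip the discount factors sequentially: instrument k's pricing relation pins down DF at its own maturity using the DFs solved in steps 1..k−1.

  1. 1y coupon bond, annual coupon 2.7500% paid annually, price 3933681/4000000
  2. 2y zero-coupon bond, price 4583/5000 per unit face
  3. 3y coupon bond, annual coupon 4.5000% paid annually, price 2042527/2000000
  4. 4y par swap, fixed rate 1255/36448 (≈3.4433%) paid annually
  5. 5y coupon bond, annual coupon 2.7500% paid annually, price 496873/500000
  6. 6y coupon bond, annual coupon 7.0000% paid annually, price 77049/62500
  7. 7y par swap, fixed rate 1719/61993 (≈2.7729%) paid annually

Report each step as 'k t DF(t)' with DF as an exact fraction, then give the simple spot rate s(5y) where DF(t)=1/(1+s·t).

step 1 [1y] bond c/1=11/400: DF=(3933681/4000000 − 11/400·(0))/(1+11/400) = 9571/10000 ≈ 0.957100
step 2 [2y] zero: DF = P = 4583/5000 ≈ 0.916600
step 3 [3y] bond c/1=9/200: DF=(2042527/2000000 − 9/200·(0.957100+0.916600))/(1+9/200) = 4483/5000 ≈ 0.896600
step 4 [4y] swap r/1=1255/36448: DF=(1 − 1255/36448·(0.957100+0.916600+0.896600))/(1+1255/36448) = 1749/2000 ≈ 0.874500
step 5 [5y] bond c/1=11/400: DF=(496873/500000 − 11/400·(0.957100+0.916600+0.896600+0.874500))/(1+11/400) = 1087/1250 ≈ 0.869600
step 6 [6y] bond c/1=7/100: DF=(77049/62500 − 7/100·(0.957100+0.916600+0.896600+0.874500+0.869600))/(1+7/100) = 1071/1250 ≈ 0.856800
step 7 [7y] swap r/1=1719/61993: DF=(1 − 1719/61993·(0.957100+0.916600+0.896600+0.874500+0.869600+0.856800))/(1+1719/61993) = 8281/10000 ≈ 0.828100

1 1 9571/10000
2 2 4583/5000
3 3 4483/5000
4 4 1749/2000
5 5 1087/1250
6 6 1071/1250
7 7 8281/10000
s(5y) = (1/(1087/1250) − 1)/(5) = 163/5435 ≈ 2.9991%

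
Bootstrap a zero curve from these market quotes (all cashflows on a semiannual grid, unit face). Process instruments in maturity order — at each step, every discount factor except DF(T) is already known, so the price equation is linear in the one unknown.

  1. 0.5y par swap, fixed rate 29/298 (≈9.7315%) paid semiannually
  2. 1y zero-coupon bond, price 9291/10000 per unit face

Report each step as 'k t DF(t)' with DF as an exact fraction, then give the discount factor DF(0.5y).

step 1 [0.5y] swap r/2=29/596: DF=(1 − 29/596·(0))/(1+29/596) = 596/625 ≈ 0.953600
step 2 [1y] zero: DF = P = 9291/10000 ≈ 0.929100

1 1/2 596/625
2 1 9291/10000
DF(0.5y) = 596/625 ≈ 0.953600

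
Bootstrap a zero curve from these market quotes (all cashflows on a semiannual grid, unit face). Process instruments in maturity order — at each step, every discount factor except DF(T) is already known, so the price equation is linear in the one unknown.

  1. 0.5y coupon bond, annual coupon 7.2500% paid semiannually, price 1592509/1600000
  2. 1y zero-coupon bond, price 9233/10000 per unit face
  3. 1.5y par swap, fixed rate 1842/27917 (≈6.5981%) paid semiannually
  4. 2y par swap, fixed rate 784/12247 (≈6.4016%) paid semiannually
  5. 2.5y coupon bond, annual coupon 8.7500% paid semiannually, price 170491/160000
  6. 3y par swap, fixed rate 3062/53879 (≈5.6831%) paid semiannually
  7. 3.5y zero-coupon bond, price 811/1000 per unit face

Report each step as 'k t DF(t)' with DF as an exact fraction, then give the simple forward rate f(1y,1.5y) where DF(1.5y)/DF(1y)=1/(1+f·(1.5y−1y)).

1 1/2 1921/2000
2 1 9233/10000
3 3/2 9079/10000
4 2 1103/1250
5 5/2 8669/10000
6 3 8469/10000
7 7/2 811/1000
f(1y,1.5y) = ((9233/10000)/(9079/10000) − 1)/(1/2) = 44/1297 ≈ 3.3924%

step 1 [0.5y] bond c/2=29/800: DF=(1592509/1600000 − 29/800·(0))/(1+29/800) = 1921/2000 ≈ 0.960500
step 2 [1y] zero: DF = P = 9233/10000 ≈ 0.923300
step 3 [1.5y] swap r/2=921/27917: DF=(1 − 921/27917·(0.960500+0.923300))/(1+921/27917) = 9079/10000 ≈ 0.907900
step 4 [2y] swap r/2=392/12247: DF=(1 − 392/12247·(0.960500+0.923300+0.907900))/(1+392/12247) = 1103/1250 ≈ 0.882400
step 5 [2.5y] bond c/2=7/160: DF=(170491/160000 − 7/160·(0.960500+0.923300+0.907900+0.882400))/(1+7/160) = 8669/10000 ≈ 0.866900
step 6 [3y] swap r/2=1531/53879: DF=(1 − 1531/53879·(0.960500+0.923300+0.907900+0.882400+0.866900))/(1+1531/53879) = 8469/10000 ≈ 0.846900
step 7 [3.5y] zero: DF = P = 811/1000 ≈ 0.811000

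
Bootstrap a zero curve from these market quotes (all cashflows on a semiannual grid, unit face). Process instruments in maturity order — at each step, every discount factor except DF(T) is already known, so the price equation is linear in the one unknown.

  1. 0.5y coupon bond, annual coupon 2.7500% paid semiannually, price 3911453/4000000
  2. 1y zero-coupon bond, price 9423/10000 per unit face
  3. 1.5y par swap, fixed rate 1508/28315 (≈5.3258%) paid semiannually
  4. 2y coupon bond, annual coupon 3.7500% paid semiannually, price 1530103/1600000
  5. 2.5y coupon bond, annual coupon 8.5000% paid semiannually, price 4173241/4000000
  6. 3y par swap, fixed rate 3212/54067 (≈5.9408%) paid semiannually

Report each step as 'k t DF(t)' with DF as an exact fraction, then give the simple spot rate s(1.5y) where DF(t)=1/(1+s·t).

1 1/2 4823/5000
2 1 9423/10000
3 3/2 4623/5000
4 2 4433/5000
5 5/2 2123/2500
6 3 4197/5000
s(1.5y) = (1/(4623/5000) − 1)/(3/2) = 754/13869 ≈ 5.4366%

step 1 [0.5y] bond c/2=11/800: DF=(3911453/4000000 − 11/800·(0))/(1+11/800) = 4823/5000 ≈ 0.964600
step 2 [1y] zero: DF = P = 9423/10000 ≈ 0.942300
step 3 [1.5y] swap r/2=754/28315: DF=(1 − 754/28315·(0.964600+0.942300))/(1+754/28315) = 4623/5000 ≈ 0.924600
step 4 [2y] bond c/2=3/160: DF=(1530103/1600000 − 3/160·(0.964600+0.942300+0.924600))/(1+3/160) = 4433/5000 ≈ 0.886600
step 5 [2.5y] bond c/2=17/400: DF=(4173241/4000000 − 17/400·(0.964600+0.942300+0.924600+0.886600))/(1+17/400) = 2123/2500 ≈ 0.849200
step 6 [3y] swap r/2=1606/54067: DF=(1 − 1606/54067·(0.964600+0.942300+0.924600+0.886600+0.849200))/(1+1606/54067) = 4197/5000 ≈ 0.839400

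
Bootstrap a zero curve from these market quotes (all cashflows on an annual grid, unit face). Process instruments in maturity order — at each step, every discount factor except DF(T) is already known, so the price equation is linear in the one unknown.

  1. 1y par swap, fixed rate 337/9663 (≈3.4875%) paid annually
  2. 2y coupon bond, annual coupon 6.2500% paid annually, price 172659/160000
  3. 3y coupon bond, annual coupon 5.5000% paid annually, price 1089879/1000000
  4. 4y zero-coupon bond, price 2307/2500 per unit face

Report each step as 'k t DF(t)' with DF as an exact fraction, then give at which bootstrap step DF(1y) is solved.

1 1 9663/10000
2 2 2397/2500
3 3 9327/10000
4 4 2307/2500
DF(1y) is solved at step 1

step 1 [1y] swap r/1=337/9663: DF=(1 − 337/9663·(0))/(1+337/9663) = 9663/10000 ≈ 0.966300
step 2 [2y] bond c/1=1/16: DF=(172659/160000 − 1/16·(0.966300))/(1+1/16) = 2397/2500 ≈ 0.958800
step 3 [3y] bond c/1=11/200: DF=(1089879/1000000 − 11/200·(0.966300+0.958800))/(1+11/200) = 9327/10000 ≈ 0.932700
step 4 [4y] zero: DF = P = 2307/2500 ≈ 0.922800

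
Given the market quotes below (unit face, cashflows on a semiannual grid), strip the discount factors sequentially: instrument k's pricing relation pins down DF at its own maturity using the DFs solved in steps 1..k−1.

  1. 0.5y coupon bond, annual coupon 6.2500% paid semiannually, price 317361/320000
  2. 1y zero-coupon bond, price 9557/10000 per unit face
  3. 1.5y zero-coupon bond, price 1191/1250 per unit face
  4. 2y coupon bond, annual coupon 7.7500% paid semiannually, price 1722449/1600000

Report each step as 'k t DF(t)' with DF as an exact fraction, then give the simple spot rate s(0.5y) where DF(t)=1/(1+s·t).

step 1 [0.5y] bond c/2=1/32: DF=(317361/320000 − 1/32·(0))/(1+1/32) = 9617/10000 ≈ 0.961700
step 2 [1y] zero: DF = P = 9557/10000 ≈ 0.955700
step 3 [1.5y] zero: DF = P = 1191/1250 ≈ 0.952800
step 4 [2y] bond c/2=31/800: DF=(1722449/1600000 − 31/800·(0.961700+0.955700+0.952800))/(1+31/800) = 9293/10000 ≈ 0.929300

1 1/2 9617/10000
2 1 9557/10000
3 3/2 1191/1250
4 2 9293/10000
s(0.5y) = (1/(9617/10000) − 1)/(1/2) = 766/9617 ≈ 7.9651%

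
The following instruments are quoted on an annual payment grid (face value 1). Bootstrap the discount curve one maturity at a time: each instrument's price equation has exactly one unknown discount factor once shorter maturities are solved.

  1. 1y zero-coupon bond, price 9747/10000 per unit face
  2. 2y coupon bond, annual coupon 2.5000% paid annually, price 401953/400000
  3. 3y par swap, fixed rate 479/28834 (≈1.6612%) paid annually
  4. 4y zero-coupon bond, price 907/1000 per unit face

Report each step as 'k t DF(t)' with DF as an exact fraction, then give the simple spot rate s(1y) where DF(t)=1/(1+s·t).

1 1 9747/10000
2 2 4783/5000
3 3 9521/10000
4 4 907/1000
s(1y) = (1/(9747/10000) − 1)/(1) = 253/9747 ≈ 2.5957%

step 1 [1y] zero: DF = P = 9747/10000 ≈ 0.974700
step 2 [2y] bond c/1=1/40: DF=(401953/400000 − 1/40·(0.974700))/(1+1/40) = 4783/5000 ≈ 0.956600
step 3 [3y] swap r/1=479/28834: DF=(1 − 479/28834·(0.974700+0.956600))/(1+479/28834) = 9521/10000 ≈ 0.952100
step 4 [4y] zero: DF = P = 907/1000 ≈ 0.907000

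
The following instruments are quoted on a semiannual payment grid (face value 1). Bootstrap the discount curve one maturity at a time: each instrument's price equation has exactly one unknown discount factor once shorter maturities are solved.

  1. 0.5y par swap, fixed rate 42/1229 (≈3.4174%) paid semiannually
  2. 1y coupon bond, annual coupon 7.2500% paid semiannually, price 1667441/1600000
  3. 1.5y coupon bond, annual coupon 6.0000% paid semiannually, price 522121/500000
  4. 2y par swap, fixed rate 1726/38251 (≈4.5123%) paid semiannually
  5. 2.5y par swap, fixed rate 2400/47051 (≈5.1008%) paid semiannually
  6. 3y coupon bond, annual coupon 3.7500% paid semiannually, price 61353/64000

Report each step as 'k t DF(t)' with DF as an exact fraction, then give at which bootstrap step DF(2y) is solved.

1 1/2 1229/1250
2 1 9713/10000
3 3/2 9569/10000
4 2 9137/10000
5 5/2 22/25
6 3 534/625
DF(2y) is solved at step 4

step 1 [0.5y] swap r/2=21/1229: DF=(1 − 21/1229·(0))/(1+21/1229) = 1229/1250 ≈ 0.983200
step 2 [1y] bond c/2=29/800: DF=(1667441/1600000 − 29/800·(0.983200))/(1+29/800) = 9713/10000 ≈ 0.971300
step 3 [1.5y] bond c/2=3/100: DF=(522121/500000 − 3/100·(0.983200+0.971300))/(1+3/100) = 9569/10000 ≈ 0.956900
step 4 [2y] swap r/2=863/38251: DF=(1 − 863/38251·(0.983200+0.971300+0.956900))/(1+863/38251) = 9137/10000 ≈ 0.913700
step 5 [2.5y] swap r/2=1200/47051: DF=(1 − 1200/47051·(0.983200+0.971300+0.956900+0.913700))/(1+1200/47051) = 22/25 ≈ 0.880000
step 6 [3y] bond c/2=3/160: DF=(61353/64000 − 3/160·(0.983200+0.971300+0.956900+0.913700+0.880000))/(1+3/160) = 534/625 ≈ 0.854400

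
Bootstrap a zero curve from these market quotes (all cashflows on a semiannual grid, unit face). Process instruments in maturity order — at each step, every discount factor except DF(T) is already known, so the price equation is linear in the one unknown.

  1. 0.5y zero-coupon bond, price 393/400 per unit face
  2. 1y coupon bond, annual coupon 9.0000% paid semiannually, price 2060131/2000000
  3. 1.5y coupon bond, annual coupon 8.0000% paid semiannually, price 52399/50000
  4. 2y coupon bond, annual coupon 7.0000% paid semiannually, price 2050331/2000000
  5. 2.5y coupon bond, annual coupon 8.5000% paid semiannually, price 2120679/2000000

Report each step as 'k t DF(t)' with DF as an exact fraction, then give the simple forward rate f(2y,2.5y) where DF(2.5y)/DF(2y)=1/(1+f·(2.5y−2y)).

step 1 [0.5y] zero: DF = P = 393/400 ≈ 0.982500
step 2 [1y] bond c/2=9/200: DF=(2060131/2000000 − 9/200·(0.982500))/(1+9/200) = 4717/5000 ≈ 0.943400
step 3 [1.5y] bond c/2=1/25: DF=(52399/50000 − 1/25·(0.982500+0.943400))/(1+1/25) = 1167/1250 ≈ 0.933600
step 4 [2y] bond c/2=7/200: DF=(2050331/2000000 − 7/200·(0.982500+0.943400+0.933600))/(1+7/200) = 4469/5000 ≈ 0.893800
step 5 [2.5y] bond c/2=17/400: DF=(2120679/2000000 − 17/400·(0.982500+0.943400+0.933600+0.893800))/(1+17/400) = 8641/10000 ≈ 0.864100

1 1/2 393/400
2 1 4717/5000
3 3/2 1167/1250
4 2 4469/5000
5 5/2 8641/10000
f(2y,2.5y) = ((4469/5000)/(8641/10000) − 1)/(1/2) = 594/8641 ≈ 6.8742%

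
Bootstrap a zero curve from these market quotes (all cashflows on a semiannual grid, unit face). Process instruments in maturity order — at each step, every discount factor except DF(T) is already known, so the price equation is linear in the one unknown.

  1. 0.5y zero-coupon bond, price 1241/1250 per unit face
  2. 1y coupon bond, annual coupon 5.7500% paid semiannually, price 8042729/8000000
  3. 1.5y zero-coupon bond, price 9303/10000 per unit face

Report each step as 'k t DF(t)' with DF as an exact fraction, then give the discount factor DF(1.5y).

step 1 [0.5y] zero: DF = P = 1241/1250 ≈ 0.992800
step 2 [1y] bond c/2=23/800: DF=(8042729/8000000 − 23/800·(0.992800))/(1+23/800) = 1899/2000 ≈ 0.949500
step 3 [1.5y] zero: DF = P = 9303/10000 ≈ 0.930300

1 1/2 1241/1250
2 1 1899/2000
3 3/2 9303/10000
DF(1.5y) = 9303/10000 ≈ 0.930300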